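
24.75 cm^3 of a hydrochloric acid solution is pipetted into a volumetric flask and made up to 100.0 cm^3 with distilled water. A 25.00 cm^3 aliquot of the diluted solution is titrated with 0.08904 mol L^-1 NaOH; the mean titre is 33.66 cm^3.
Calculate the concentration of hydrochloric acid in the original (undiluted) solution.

HCl + NaOH → NaCl + H2O
n(NaOH) = 0.03366 × 0.08904 = 2.997 × 10^-3 mol
n(HCl) in the aliquot = 2.997 × 10^-3 mol (1:1 ratio)
[HCl]_dilute = 2.997 × 10^-3 / 0.02500 = 0.1199 mol/L
Dilution factor = 100.0 / 24.75 = 4.040
[HCl]_stock = 0.1199 × 4.040 = 0.4844 mol/L

0.4844 mol/L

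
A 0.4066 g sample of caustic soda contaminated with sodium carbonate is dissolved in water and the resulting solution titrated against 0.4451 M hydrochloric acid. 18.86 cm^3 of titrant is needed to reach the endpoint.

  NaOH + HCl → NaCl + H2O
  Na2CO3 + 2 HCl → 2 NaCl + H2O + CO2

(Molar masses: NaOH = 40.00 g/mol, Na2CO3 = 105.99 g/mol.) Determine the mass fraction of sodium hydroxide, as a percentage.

28.97 %

n(HCl) = 0.01886 × 0.4451 = 8.395 × 10^-3 mol
Let x = n(NaOH), y = n(Na2CO3).
Titrant: 1x + 2y = 8.395 × 10^-3;  mass: 40.00x + 105.99y = 0.4066
Solving, x = 2.945 × 10^-3 mol, y = 2.725 × 10^-3 mol
mass of NaOH = 2.945 × 10^-3 × 40.00 = 0.1178 g
% NaOH = 0.1178 / 0.4066 × 100 = 28.97 %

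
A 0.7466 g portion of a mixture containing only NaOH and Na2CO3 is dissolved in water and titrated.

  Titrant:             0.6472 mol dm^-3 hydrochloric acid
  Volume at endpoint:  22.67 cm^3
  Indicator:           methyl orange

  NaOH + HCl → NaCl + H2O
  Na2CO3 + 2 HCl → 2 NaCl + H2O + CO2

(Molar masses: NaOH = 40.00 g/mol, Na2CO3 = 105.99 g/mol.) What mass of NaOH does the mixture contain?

0.09525 g

n(HCl) = 0.02267 × 0.6472 = 0.01467 mol
Let x = n(NaOH), y = n(Na2CO3).
Titrant: 1x + 2y = 0.01467;  mass: 40.00x + 105.99y = 0.7466
Solving, x = 2.381 × 10^-3 mol, y = 6.145 × 10^-3 mol
mass of NaOH = 2.381 × 10^-3 × 40.00 = 0.09525 g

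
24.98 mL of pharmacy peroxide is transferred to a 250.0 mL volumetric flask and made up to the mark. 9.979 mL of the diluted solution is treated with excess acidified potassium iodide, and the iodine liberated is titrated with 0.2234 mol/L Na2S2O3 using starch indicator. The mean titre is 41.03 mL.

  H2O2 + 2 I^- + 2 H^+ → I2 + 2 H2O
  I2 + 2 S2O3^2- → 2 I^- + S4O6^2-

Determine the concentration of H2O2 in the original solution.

n(S2O3^2-) = 0.04103 × 0.2234 = 9.166 × 10^-3 mol
n(I2) = n(S2O3^2-)/2 = 4.583 × 10^-3 mol
n(H2O2) in the aliquot = 4.583 × 10^-3 mol (1:1 ratio)
[H2O2]_dilute = 4.583 × 10^-3 / 0.009979 = 0.4593 mol/L
[H2O2]_original = 0.4593 × 250.0/24.98 = 4.596 mol/L

4.596 mol/L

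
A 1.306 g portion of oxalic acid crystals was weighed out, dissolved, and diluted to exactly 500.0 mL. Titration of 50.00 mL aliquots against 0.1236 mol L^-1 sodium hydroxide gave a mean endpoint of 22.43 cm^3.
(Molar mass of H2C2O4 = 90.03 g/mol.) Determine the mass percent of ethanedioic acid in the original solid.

95.56 %

H2C2O4 + 2 NaOH → Na2C2O4 + 2 H2O
n(NaOH) per titration = 0.02243 × 0.1236 = 2.772 × 10^-3 mol
From the 1:2 ratio, n(H2C2O4) in each aliquot = 1/2 × 2.772 × 10^-3 = 1.386 × 10^-3 mol
n(H2C2O4) in the whole flask = 1.386 × 10^-3 × 500.0/50.00 = 0.01386 mol
mass of H2C2O4 = 0.01386 × 90.03 = 1.248 g
% H2C2O4 = 1.248 / 1.306 × 100 = 95.56 %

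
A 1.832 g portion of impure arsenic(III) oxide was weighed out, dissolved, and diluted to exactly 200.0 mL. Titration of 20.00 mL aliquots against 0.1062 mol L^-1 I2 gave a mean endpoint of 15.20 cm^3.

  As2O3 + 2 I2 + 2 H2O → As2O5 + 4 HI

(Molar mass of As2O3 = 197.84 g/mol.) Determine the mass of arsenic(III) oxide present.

n(I2) per titration = 0.01520 × 0.1062 = 1.614 × 10^-3 mol
From the 1:2 ratio, n(As2O3) in each aliquot = 1/2 × 1.614 × 10^-3 = 8.071 × 10^-4 mol
n(As2O3) in the whole flask = 8.071 × 10^-4 × 200.0/20.00 = 8.071 × 10^-3 mol
mass of As2O3 = 8.071 × 10^-3 × 197.84 = 1.597 g

1.597 g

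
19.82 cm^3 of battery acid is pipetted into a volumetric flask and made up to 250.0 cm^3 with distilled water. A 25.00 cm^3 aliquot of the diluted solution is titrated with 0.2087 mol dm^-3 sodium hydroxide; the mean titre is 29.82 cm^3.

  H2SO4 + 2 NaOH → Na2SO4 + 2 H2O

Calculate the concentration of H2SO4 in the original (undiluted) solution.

1.570 mol/L

n(NaOH) = 0.02982 × 0.2087 = 6.223 × 10^-3 mol
From the 1:2 ratio, n(H2SO4) in the aliquot = 1/2 × 6.223 × 10^-3 = 3.112 × 10^-3 mol
[H2SO4]_dilute = 3.112 × 10^-3 / 0.02500 = 0.1245 mol/L
Dilution factor = 250.0 / 19.82 = 12.61
[H2SO4]_stock = 0.1245 × 12.61 = 1.570 mol/L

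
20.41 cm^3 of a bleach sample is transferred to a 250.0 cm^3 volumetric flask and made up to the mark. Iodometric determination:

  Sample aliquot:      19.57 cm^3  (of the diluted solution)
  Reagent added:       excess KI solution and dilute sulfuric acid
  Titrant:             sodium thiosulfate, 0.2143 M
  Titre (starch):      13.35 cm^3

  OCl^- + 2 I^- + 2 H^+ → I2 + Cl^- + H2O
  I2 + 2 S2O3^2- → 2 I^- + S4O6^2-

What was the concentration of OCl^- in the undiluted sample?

0.8953 M

n(S2O3^2-) = 0.01335 × 0.2143 = 2.861 × 10^-3 mol
n(I2) = n(S2O3^2-)/2 = 1.430 × 10^-3 mol
n(OCl^-) in the aliquot = 1.430 × 10^-3 mol (1:1 ratio)
[OCl^-]_dilute = 1.430 × 10^-3 / 0.01957 = 0.07309 mol/L
[OCl^-]_original = 0.07309 × 250.0/20.41 = 0.8953 mol/L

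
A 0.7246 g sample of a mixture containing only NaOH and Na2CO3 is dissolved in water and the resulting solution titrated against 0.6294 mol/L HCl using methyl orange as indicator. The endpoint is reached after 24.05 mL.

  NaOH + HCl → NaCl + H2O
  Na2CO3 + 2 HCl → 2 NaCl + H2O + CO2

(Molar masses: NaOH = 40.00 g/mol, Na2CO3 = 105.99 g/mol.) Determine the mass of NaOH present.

n(HCl) = 0.02405 × 0.6294 = 0.01514 mol
Let x = n(NaOH), y = n(Na2CO3).
Titrant: 1x + 2y = 0.01514;  mass: 40.00x + 105.99y = 0.7246
Solving, x = 5.971 × 10^-3 mol, y = 4.583 × 10^-3 mol
mass of NaOH = 5.971 × 10^-3 × 40.00 = 0.2388 g

0.2388 g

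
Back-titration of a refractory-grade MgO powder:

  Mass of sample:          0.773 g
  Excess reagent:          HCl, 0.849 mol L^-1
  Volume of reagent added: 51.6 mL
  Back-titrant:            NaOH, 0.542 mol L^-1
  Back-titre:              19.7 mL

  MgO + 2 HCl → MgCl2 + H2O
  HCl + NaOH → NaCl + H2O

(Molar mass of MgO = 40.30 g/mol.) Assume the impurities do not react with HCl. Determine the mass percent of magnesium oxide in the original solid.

n(HCl) added = 0.0516 × 0.849 = 0.0438 mol
n(NaOH) used in back-titration = 0.0197 × 0.542 = 0.0107 mol
n(HCl) left over = 0.0107 mol (1:1 ratio)
n(HCl) consumed by analyte = 0.0438 − 0.0107 = 0.0331 mol
From the 1:2 ratio, n(MgO) = 1/2 × 0.0331 = 0.0166 mol
mass of MgO = 0.0166 × 40.30 = 0.668 g
% MgO = 0.668 / 0.773 × 100 = 86.4 %

86.4 %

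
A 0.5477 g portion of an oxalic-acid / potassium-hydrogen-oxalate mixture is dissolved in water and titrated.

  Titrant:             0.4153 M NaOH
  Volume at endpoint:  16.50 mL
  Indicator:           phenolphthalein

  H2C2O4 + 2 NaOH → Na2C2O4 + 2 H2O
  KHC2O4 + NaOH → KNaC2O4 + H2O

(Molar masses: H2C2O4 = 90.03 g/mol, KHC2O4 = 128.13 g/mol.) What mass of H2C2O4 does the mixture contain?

n(NaOH) = 0.01650 × 0.4153 = 6.852 × 10^-3 mol
Let x = n(H2C2O4), y = n(KHC2O4).
Titrant: 2x + 1y = 6.852 × 10^-3;  mass: 90.03x + 128.13y = 0.5477
Solving, x = 1.987 × 10^-3 mol, y = 2.878 × 10^-3 mol
mass of H2C2O4 = 1.987 × 10^-3 × 90.03 = 0.1789 g

0.1789 g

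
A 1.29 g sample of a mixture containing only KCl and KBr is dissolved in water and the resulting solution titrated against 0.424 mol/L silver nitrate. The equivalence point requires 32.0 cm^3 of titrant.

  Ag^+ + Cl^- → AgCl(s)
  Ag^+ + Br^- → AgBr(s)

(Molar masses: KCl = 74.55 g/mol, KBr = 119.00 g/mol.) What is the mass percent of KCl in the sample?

42.2 %

n(AgNO3) = 0.0320 × 0.424 = 0.0136 mol
Let x = n(KCl), y = n(KBr).
Titrant: 1x + 1y = 0.0136;  mass: 74.55x + 119.00y = 1.29
Solving, x = 7.30 × 10^-3 mol, y = 6.27 × 10^-3 mol
mass of KCl = 7.30 × 10^-3 × 74.55 = 0.544 g
% KCl = 0.544 / 1.29 × 100 = 42.2 %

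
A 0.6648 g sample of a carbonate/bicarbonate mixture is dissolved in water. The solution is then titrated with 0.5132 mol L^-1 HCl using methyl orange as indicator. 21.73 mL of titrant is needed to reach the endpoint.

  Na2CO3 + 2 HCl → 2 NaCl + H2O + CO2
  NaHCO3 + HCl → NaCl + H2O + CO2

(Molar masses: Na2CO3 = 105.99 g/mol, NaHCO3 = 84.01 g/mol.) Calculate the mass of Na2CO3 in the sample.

n(HCl) = 0.02173 × 0.5132 = 0.01115 mol
Let x = n(Na2CO3), y = n(NaHCO3).
Titrant: 2x + 1y = 0.01115;  mass: 105.99x + 84.01y = 0.6648
Solving, x = 4.386 × 10^-3 mol, y = 2.380 × 10^-3 mol
mass of Na2CO3 = 4.386 × 10^-3 × 105.99 = 0.4649 g

0.4649 g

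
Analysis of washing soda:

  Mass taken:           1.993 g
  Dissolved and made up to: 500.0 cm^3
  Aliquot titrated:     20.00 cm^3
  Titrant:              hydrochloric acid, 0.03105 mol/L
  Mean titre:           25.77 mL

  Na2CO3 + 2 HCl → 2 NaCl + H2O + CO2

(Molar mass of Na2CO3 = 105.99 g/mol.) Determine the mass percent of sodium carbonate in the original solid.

n(HCl) per titration = 0.02577 × 0.03105 = 8.002 × 10^-4 mol
From the 1:2 ratio, n(Na2CO3) in each aliquot = 1/2 × 8.002 × 10^-4 = 4.001 × 10^-4 mol
n(Na2CO3) in the whole flask = 4.001 × 10^-4 × 500.0/20.00 = 0.01000 mol
mass of Na2CO3 = 0.01000 × 105.99 = 1.060 g
% Na2CO3 = 1.060 / 1.993 × 100 = 53.19 %

53.19 %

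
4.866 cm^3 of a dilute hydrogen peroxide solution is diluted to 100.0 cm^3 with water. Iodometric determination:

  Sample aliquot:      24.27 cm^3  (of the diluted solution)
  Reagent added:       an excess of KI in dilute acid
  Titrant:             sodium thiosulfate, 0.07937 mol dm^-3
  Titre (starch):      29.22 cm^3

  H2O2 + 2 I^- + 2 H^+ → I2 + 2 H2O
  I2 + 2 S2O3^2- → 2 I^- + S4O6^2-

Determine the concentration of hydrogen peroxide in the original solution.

n(S2O3^2-) = 0.02922 × 0.07937 = 2.319 × 10^-3 mol
n(I2) = n(S2O3^2-)/2 = 1.160 × 10^-3 mol
n(H2O2) in the aliquot = 1.160 × 10^-3 mol (1:1 ratio)
[H2O2]_dilute = 1.160 × 10^-3 / 0.02427 = 0.04778 mol/L
[H2O2]_original = 0.04778 × 100.0/4.866 = 0.9819 mol/L

0.9819 mol/L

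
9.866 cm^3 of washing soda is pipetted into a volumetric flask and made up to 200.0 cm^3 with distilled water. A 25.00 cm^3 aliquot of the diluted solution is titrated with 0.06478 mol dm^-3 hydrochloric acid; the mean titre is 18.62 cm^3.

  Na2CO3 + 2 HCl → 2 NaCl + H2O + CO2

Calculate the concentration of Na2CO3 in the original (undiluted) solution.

n(HCl) = 0.01862 × 0.06478 = 1.206 × 10^-3 mol
From the 1:2 ratio, n(Na2CO3) in the aliquot = 1/2 × 1.206 × 10^-3 = 6.031 × 10^-4 mol
[Na2CO3]_dilute = 6.031 × 10^-4 / 0.02500 = 0.02412 mol/L
Dilution factor = 200.0 / 9.866 = 20.27
[Na2CO3]_stock = 0.02412 × 20.27 = 0.4890 mol/L

0.4890 mol/L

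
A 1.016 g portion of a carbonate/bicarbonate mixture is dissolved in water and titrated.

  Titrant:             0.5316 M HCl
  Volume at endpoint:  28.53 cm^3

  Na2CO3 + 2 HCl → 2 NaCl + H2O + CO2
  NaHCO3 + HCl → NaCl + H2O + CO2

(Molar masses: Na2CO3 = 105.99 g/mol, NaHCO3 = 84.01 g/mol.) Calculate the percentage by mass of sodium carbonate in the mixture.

n(HCl) = 0.02853 × 0.5316 = 0.01517 mol
Let x = n(Na2CO3), y = n(NaHCO3).
Titrant: 2x + 1y = 0.01517;  mass: 105.99x + 84.01y = 1.016
Solving, x = 4.162 × 10^-3 mol, y = 6.843 × 10^-3 mol
mass of Na2CO3 = 4.162 × 10^-3 × 105.99 = 0.4411 g
% Na2CO3 = 0.4411 / 1.016 × 100 = 43.41 %

43.41 %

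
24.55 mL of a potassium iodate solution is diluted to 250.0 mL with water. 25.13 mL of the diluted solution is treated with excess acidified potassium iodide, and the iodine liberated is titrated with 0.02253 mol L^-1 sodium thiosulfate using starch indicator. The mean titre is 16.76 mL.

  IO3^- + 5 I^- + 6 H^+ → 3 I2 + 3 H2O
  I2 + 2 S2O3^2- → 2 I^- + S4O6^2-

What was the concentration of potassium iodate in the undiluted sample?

n(S2O3^2-) = 0.01676 × 0.02253 = 3.776 × 10^-4 mol
n(I2) = n(S2O3^2-)/2 = 1.888 × 10^-4 mol
From the 1:3 ratio, n(IO3^-) in the aliquot = 1/3 × 1.888 × 10^-4 = 6.293 × 10^-5 mol
[IO3^-]_dilute = 6.293 × 10^-5 / 0.02513 = 0.002504 mol/L
[IO3^-]_original = 0.002504 × 250.0/24.55 = 0.02550 mol/L

0.02550 mol/L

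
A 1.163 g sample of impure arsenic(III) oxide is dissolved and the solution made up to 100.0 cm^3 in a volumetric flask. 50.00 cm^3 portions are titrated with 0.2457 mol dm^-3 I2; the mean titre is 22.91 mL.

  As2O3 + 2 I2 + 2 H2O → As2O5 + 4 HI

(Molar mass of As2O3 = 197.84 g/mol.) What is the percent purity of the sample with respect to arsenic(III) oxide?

95.76 %

n(I2) per titration = 0.02291 × 0.2457 = 5.629 × 10^-3 mol
From the 1:2 ratio, n(As2O3) in each aliquot = 1/2 × 5.629 × 10^-3 = 2.814 × 10^-3 mol
n(As2O3) in the whole flask = 2.814 × 10^-3 × 100.0/50.00 = 5.629 × 10^-3 mol
mass of As2O3 = 5.629 × 10^-3 × 197.84 = 1.114 g
% As2O3 = 1.114 / 1.163 × 100 = 95.76 %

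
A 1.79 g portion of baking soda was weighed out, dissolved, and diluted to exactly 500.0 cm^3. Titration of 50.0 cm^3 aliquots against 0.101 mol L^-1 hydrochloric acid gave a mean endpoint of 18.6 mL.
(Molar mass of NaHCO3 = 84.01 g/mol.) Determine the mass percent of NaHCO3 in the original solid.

NaHCO3 + HCl → NaCl + H2O + CO2
n(HCl) per titration = 0.0186 × 0.101 = 1.88 × 10^-3 mol
n(NaHCO3) in each aliquot = 1.88 × 10^-3 mol (1:1 ratio)
n(NaHCO3) in the whole flask = 1.88 × 10^-3 × 500.0/50.0 = 0.0188 mol
mass of NaHCO3 = 0.0188 × 84.01 = 1.58 g
% NaHCO3 = 1.58 / 1.79 × 100 = 88.2 %

88.2 %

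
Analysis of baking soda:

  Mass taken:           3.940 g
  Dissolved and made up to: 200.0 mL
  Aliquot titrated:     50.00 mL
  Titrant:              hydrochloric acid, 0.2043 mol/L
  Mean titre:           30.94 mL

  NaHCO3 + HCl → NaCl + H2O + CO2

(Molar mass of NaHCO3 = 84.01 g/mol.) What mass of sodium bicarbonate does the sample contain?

2.124 g

n(HCl) per titration = 0.03094 × 0.2043 = 6.321 × 10^-3 mol
n(NaHCO3) in each aliquot = 6.321 × 10^-3 mol (1:1 ratio)
n(NaHCO3) in the whole flask = 6.321 × 10^-3 × 200.0/50.00 = 0.02528 mol
mass of NaHCO3 = 0.02528 × 84.01 = 2.124 g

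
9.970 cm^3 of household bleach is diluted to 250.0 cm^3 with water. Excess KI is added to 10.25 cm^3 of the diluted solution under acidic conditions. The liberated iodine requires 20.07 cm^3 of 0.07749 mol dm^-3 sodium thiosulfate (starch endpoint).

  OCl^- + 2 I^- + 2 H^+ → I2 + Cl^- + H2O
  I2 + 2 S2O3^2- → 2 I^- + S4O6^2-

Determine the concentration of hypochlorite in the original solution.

1.902 mol/L

n(S2O3^2-) = 0.02007 × 0.07749 = 1.555 × 10^-3 mol
n(I2) = n(S2O3^2-)/2 = 7.776 × 10^-4 mol
n(OCl^-) in the aliquot = 7.776 × 10^-4 mol (1:1 ratio)
[OCl^-]_dilute = 7.776 × 10^-4 / 0.01025 = 0.07586 mol/L
[OCl^-]_original = 0.07586 × 250.0/9.970 = 1.902 mol/L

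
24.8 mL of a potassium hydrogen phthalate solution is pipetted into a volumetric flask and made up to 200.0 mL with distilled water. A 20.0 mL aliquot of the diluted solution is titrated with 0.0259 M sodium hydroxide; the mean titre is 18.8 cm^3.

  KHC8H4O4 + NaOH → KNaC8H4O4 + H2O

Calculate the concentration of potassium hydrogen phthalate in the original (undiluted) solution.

0.196 M

n(NaOH) = 0.0188 × 0.0259 = 4.87 × 10^-4 mol
n(KHC8H4O4) in the aliquot = 4.87 × 10^-4 mol (1:1 ratio)
[KHC8H4O4]_dilute = 4.87 × 10^-4 / 0.0200 = 0.0243 mol/L
Dilution factor = 200.0 / 24.8 = 8.065
[KHC8H4O4]_stock = 0.0243 × 8.065 = 0.196 mol/L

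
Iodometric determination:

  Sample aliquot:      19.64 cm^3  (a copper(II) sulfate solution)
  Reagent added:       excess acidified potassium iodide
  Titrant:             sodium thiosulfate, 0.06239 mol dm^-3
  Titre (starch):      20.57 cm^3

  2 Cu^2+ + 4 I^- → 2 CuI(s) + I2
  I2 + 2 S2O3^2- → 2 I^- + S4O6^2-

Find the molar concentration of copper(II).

0.06534 mol/L

n(S2O3^2-) = 0.02057 × 0.06239 = 1.283 × 10^-3 mol
n(I2) = n(S2O3^2-)/2 = 6.417 × 10^-4 mol
From the 2:1 ratio, n(Cu2+) in the aliquot = 2/1 × 6.417 × 10^-4 = 1.283 × 10^-3 mol
[Cu2+] = 1.283 × 10^-3 / 0.01964 = 0.06534 mol/L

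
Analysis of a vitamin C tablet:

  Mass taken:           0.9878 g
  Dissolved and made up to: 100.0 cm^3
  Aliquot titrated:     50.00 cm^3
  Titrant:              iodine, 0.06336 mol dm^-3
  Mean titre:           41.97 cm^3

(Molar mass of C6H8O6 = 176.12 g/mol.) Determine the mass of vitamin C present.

0.9367 g

C6H8O6 + I2 → C6H6O6 + 2 HI
n(I2) per titration = 0.04197 × 0.06336 = 2.659 × 10^-3 mol
n(C6H8O6) in each aliquot = 2.659 × 10^-3 mol (1:1 ratio)
n(C6H8O6) in the whole flask = 2.659 × 10^-3 × 100.0/50.00 = 5.318 × 10^-3 mol
mass of C6H8O6 = 5.318 × 10^-3 × 176.12 = 0.9367 g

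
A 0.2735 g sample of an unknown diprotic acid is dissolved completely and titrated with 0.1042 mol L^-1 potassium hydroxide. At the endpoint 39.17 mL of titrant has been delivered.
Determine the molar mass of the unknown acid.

n(KOH) = 0.03917 L × 0.1042 mol/L = 4.082 × 10^-3 mol
From the 1:2 ratio, n(H2A) = 1/2 × 4.082 × 10^-3 = 2.041 × 10^-3 mol
M = m / n = 0.2735 g / 2.041 × 10^-3 mol = 134.0 g/mol

134.0 g/mol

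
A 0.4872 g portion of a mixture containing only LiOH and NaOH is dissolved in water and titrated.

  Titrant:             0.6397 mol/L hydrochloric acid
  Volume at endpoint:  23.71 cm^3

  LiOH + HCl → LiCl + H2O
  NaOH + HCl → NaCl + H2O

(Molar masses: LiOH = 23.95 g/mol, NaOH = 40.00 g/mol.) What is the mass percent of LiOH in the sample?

36.60 %

n(HCl) = 0.02371 × 0.6397 = 0.01517 mol
Let x = n(LiOH), y = n(NaOH).
Titrant: 1x + 1y = 0.01517;  mass: 23.95x + 40.00y = 0.4872
Solving, x = 7.445 × 10^-3 mol, y = 7.722 × 10^-3 mol
mass of LiOH = 7.445 × 10^-3 × 23.95 = 0.1783 g
% LiOH = 0.1783 / 0.4872 × 100 = 36.60 %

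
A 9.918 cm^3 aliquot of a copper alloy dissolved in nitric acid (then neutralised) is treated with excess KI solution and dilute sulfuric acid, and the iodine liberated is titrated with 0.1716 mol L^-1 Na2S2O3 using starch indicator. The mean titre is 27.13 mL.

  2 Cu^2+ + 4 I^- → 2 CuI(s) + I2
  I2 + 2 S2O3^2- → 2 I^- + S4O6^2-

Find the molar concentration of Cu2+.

0.4694 mol/L

n(S2O3^2-) = 0.02713 × 0.1716 = 4.656 × 10^-3 mol
n(I2) = n(S2O3^2-)/2 = 2.328 × 10^-3 mol
From the 2:1 ratio, n(Cu2+) in the aliquot = 2/1 × 2.328 × 10^-3 = 4.656 × 10^-3 mol
[Cu2+] = 4.656 × 10^-3 / 0.009918 = 0.4694 mol/L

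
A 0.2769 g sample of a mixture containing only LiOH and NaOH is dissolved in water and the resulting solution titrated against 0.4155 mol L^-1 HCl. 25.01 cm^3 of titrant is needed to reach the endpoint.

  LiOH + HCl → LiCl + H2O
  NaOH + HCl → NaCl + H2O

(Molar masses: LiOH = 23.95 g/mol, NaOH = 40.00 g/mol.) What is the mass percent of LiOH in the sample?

n(HCl) = 0.02501 × 0.4155 = 0.01039 mol
Let x = n(LiOH), y = n(NaOH).
Titrant: 1x + 1y = 0.01039;  mass: 23.95x + 40.00y = 0.2769
Solving, x = 8.646 × 10^-3 mol, y = 1.746 × 10^-3 mol
mass of LiOH = 8.646 × 10^-3 × 23.95 = 0.2071 g
% LiOH = 0.2071 / 0.2769 × 100 = 74.78 %

74.78 %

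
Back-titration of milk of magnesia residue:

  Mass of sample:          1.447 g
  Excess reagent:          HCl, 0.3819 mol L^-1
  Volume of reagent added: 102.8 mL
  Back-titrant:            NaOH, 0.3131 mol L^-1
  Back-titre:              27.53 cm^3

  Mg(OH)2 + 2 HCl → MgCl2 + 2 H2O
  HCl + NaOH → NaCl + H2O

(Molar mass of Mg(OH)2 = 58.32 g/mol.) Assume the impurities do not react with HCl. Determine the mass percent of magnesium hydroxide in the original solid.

61.75 %

n(HCl) added = 0.1028 × 0.3819 = 0.03926 mol
n(NaOH) used in back-titration = 0.02753 × 0.3131 = 8.620 × 10^-3 mol
n(HCl) left over = 8.620 × 10^-3 mol (1:1 ratio)
n(HCl) consumed by analyte = 0.03926 − 8.620 × 10^-3 = 0.03064 mol
From the 1:2 ratio, n(Mg(OH)2) = 1/2 × 0.03064 = 0.01532 mol
mass of Mg(OH)2 = 0.01532 × 58.32 = 0.8935 g
% Mg(OH)2 = 0.8935 / 1.447 × 100 = 61.75 %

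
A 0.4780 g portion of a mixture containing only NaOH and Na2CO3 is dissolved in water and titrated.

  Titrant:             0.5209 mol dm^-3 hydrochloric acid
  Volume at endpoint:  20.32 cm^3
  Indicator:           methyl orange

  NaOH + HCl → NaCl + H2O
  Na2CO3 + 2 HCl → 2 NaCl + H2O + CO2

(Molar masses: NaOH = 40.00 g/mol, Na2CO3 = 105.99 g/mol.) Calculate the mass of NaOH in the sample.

n(HCl) = 0.02032 × 0.5209 = 0.01058 mol
Let x = n(NaOH), y = n(Na2CO3).
Titrant: 1x + 2y = 0.01058;  mass: 40.00x + 105.99y = 0.4780
Solving, x = 6.382 × 10^-3 mol, y = 2.101 × 10^-3 mol
mass of NaOH = 6.382 × 10^-3 × 40.00 = 0.2553 g

0.2553 g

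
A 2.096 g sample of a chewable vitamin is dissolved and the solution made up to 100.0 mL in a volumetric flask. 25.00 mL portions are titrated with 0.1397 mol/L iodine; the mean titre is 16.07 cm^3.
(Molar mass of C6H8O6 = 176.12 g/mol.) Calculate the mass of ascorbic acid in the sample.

1.582 g

C6H8O6 + I2 → C6H6O6 + 2 HI
n(I2) per titration = 0.01607 × 0.1397 = 2.245 × 10^-3 mol
n(C6H8O6) in each aliquot = 2.245 × 10^-3 mol (1:1 ratio)
n(C6H8O6) in the whole flask = 2.245 × 10^-3 × 100.0/25.00 = 8.980 × 10^-3 mol
mass of C6H8O6 = 8.980 × 10^-3 × 176.12 = 1.582 g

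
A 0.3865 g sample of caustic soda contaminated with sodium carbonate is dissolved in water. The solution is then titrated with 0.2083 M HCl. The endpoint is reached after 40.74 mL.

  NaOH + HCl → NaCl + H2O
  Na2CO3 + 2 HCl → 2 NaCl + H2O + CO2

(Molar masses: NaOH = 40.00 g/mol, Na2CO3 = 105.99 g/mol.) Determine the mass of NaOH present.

0.1946 g

n(HCl) = 0.04074 × 0.2083 = 8.486 × 10^-3 mol
Let x = n(NaOH), y = n(Na2CO3).
Titrant: 1x + 2y = 8.486 × 10^-3;  mass: 40.00x + 105.99y = 0.3865
Solving, x = 4.865 × 10^-3 mol, y = 1.810 × 10^-3 mol
mass of NaOH = 4.865 × 10^-3 × 40.00 = 0.1946 g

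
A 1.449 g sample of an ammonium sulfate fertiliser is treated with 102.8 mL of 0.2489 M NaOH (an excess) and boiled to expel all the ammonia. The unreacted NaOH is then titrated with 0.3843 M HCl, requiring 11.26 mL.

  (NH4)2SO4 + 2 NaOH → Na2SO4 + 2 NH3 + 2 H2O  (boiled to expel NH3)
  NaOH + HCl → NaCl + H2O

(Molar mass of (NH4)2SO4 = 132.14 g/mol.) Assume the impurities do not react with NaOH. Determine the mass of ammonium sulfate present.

n(NaOH) added = 0.1028 × 0.2489 = 0.02559 mol
n(HCl) used in back-titration = 0.01126 × 0.3843 = 4.327 × 10^-3 mol
n(NaOH) left over = 4.327 × 10^-3 mol (1:1 ratio)
n(NaOH) consumed by analyte = 0.02559 − 4.327 × 10^-3 = 0.02126 mol
From the 1:2 ratio, n((NH4)2SO4) = 1/2 × 0.02126 = 0.01063 mol
mass of (NH4)2SO4 = 0.01063 × 132.14 = 1.405 g

1.405 g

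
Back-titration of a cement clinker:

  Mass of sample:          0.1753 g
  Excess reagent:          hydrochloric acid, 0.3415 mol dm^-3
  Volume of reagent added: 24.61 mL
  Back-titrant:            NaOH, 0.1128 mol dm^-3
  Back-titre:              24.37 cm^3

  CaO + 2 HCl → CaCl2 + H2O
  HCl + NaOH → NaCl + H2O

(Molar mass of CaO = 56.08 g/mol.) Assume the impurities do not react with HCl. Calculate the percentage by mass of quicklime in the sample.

90.46 %

n(HCl) added = 0.02461 × 0.3415 = 8.404 × 10^-3 mol
n(NaOH) used in back-titration = 0.02437 × 0.1128 = 2.749 × 10^-3 mol
n(HCl) left over = 2.749 × 10^-3 mol (1:1 ratio)
n(HCl) consumed by analyte = 8.404 × 10^-3 − 2.749 × 10^-3 = 5.655 × 10^-3 mol
From the 1:2 ratio, n(CaO) = 1/2 × 5.655 × 10^-3 = 2.828 × 10^-3 mol
mass of CaO = 2.828 × 10^-3 × 56.08 = 0.1586 g
% CaO = 0.1586 / 0.1753 × 100 = 90.46 %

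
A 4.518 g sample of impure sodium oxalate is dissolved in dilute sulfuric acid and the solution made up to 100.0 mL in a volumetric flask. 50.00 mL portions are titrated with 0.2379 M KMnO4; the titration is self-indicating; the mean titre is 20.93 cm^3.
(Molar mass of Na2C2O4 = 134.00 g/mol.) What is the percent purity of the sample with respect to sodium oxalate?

73.84 %

2 MnO4^- + 5 C2O4^2- + 16 H^+ → 2 Mn^2+ + 10 CO2 + 8 H2O
n(KMnO4) per titration = 0.02093 × 0.2379 = 4.979 × 10^-3 mol
From the 5:2 ratio, n(Na2C2O4) in each aliquot = 5/2 × 4.979 × 10^-3 = 0.01245 mol
n(Na2C2O4) in the whole flask = 0.01245 × 100.0/50.00 = 0.02490 mol
mass of Na2C2O4 = 0.02490 × 134.00 = 3.336 g
% Na2C2O4 = 3.336 / 4.518 × 100 = 73.84 %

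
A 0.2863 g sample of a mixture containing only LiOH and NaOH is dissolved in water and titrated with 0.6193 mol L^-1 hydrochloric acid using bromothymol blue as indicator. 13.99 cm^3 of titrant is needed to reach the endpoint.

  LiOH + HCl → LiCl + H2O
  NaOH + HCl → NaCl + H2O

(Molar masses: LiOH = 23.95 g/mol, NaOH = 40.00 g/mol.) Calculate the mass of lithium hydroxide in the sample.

0.08992 g

n(HCl) = 0.01399 × 0.6193 = 8.664 × 10^-3 mol
Let x = n(LiOH), y = n(NaOH).
Titrant: 1x + 1y = 8.664 × 10^-3;  mass: 23.95x + 40.00y = 0.2863
Solving, x = 3.755 × 10^-3 mol, y = 4.909 × 10^-3 mol
mass of LiOH = 3.755 × 10^-3 × 23.95 = 0.08992 g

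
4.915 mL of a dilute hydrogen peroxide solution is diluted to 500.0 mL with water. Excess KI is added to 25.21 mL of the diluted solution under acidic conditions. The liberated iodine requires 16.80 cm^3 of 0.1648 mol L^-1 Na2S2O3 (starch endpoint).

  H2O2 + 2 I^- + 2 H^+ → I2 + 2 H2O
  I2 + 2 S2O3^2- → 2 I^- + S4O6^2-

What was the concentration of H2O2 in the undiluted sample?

n(S2O3^2-) = 0.01680 × 0.1648 = 2.769 × 10^-3 mol
n(I2) = n(S2O3^2-)/2 = 1.384 × 10^-3 mol
n(H2O2) in the aliquot = 1.384 × 10^-3 mol (1:1 ratio)
[H2O2]_dilute = 1.384 × 10^-3 / 0.02521 = 0.05491 mol/L
[H2O2]_original = 0.05491 × 500.0/4.915 = 5.586 mol/L

5.586 mol/L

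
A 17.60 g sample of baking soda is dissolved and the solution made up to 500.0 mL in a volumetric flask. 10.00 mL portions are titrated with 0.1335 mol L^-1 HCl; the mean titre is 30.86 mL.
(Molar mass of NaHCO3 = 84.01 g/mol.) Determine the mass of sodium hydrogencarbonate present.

NaHCO3 + HCl → NaCl + H2O + CO2
n(HCl) per titration = 0.03086 × 0.1335 = 4.120 × 10^-3 mol
n(NaHCO3) in each aliquot = 4.120 × 10^-3 mol (1:1 ratio)
n(NaHCO3) in the whole flask = 4.120 × 10^-3 × 500.0/10.00 = 0.2060 mol
mass of NaHCO3 = 0.2060 × 84.01 = 17.31 g

17.31 g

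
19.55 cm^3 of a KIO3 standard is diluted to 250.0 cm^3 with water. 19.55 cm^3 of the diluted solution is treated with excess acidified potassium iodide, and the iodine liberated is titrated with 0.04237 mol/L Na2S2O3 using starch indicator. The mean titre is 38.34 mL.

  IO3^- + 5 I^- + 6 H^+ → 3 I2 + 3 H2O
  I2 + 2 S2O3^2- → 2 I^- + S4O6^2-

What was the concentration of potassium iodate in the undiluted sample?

0.1771 mol/L

n(S2O3^2-) = 0.03834 × 0.04237 = 1.624 × 10^-3 mol
n(I2) = n(S2O3^2-)/2 = 8.122 × 10^-4 mol
From the 1:3 ratio, n(IO3^-) in the aliquot = 1/3 × 8.122 × 10^-4 = 2.707 × 10^-4 mol
[IO3^-]_dilute = 2.707 × 10^-4 / 0.01955 = 0.01385 mol/L
[IO3^-]_original = 0.01385 × 250.0/19.55 = 0.1771 mol/L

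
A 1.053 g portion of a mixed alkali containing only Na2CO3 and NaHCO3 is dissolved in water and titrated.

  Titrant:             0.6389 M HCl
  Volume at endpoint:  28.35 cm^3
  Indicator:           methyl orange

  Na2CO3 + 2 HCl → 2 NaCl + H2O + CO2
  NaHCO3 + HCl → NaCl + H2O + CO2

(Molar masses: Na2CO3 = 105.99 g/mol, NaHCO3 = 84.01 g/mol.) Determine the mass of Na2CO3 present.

n(HCl) = 0.02835 × 0.6389 = 0.01811 mol
Let x = n(Na2CO3), y = n(NaHCO3).
Titrant: 2x + 1y = 0.01811;  mass: 105.99x + 84.01y = 1.053
Solving, x = 7.555 × 10^-3 mol, y = 3.002 × 10^-3 mol
mass of Na2CO3 = 7.555 × 10^-3 × 105.99 = 0.8008 g

0.8008 g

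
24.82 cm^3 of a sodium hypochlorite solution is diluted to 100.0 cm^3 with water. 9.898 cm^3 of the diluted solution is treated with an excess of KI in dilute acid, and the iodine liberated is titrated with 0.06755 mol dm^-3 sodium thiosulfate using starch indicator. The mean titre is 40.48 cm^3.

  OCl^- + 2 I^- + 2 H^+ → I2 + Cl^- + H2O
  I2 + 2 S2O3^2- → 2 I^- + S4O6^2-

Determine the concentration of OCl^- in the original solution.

0.5565 mol/L

n(S2O3^2-) = 0.04048 × 0.06755 = 2.734 × 10^-3 mol
n(I2) = n(S2O3^2-)/2 = 1.367 × 10^-3 mol
n(OCl^-) in the aliquot = 1.367 × 10^-3 mol (1:1 ratio)
[OCl^-]_dilute = 1.367 × 10^-3 / 0.009898 = 0.1381 mol/L
[OCl^-]_original = 0.1381 × 100.0/24.82 = 0.5565 mol/L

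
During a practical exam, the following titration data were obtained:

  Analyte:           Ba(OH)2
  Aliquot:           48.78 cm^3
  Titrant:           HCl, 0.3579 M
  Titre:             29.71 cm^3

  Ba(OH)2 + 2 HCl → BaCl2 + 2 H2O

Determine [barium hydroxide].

n(HCl) = 0.02971 L × 0.3579 mol/L = 0.01063 mol
From the 1:2 mole ratio, n(Ba(OH)2) = 1/2 × 0.01063 = 5.317 × 10^-3 mol
[Ba(OH)2] = 5.317 × 10^-3 mol / 0.04878 L = 0.1090 mol/L

0.1090 M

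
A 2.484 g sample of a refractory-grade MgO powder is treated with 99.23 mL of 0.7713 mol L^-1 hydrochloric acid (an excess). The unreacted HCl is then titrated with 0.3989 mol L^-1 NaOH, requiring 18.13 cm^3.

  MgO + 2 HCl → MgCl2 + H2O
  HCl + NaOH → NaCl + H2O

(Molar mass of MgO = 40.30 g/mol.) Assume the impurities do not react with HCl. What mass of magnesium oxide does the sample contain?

n(HCl) added = 0.09923 × 0.7713 = 0.07654 mol
n(NaOH) used in back-titration = 0.01813 × 0.3989 = 7.232 × 10^-3 mol
n(HCl) left over = 7.232 × 10^-3 mol (1:1 ratio)
n(HCl) consumed by analyte = 0.07654 − 7.232 × 10^-3 = 0.06930 mol
From the 1:2 ratio, n(MgO) = 1/2 × 0.06930 = 0.03465 mol
mass of MgO = 0.03465 × 40.30 = 1.396 g

1.396 g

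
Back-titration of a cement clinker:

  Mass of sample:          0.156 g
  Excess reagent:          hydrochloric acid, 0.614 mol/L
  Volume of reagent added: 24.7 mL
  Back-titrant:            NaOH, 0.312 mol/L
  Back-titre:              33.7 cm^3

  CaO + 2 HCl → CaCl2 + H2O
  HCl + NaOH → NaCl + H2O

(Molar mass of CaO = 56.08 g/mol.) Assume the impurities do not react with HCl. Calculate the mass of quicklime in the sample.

0.130 g

n(HCl) added = 0.0247 × 0.614 = 0.0152 mol
n(NaOH) used in back-titration = 0.0337 × 0.312 = 0.0105 mol
n(HCl) left over = 0.0105 mol (1:1 ratio)
n(HCl) consumed by analyte = 0.0152 − 0.0105 = 4.65 × 10^-3 mol
From the 1:2 ratio, n(CaO) = 1/2 × 4.65 × 10^-3 = 2.33 × 10^-3 mol
mass of CaO = 2.33 × 10^-3 × 56.08 = 0.130 g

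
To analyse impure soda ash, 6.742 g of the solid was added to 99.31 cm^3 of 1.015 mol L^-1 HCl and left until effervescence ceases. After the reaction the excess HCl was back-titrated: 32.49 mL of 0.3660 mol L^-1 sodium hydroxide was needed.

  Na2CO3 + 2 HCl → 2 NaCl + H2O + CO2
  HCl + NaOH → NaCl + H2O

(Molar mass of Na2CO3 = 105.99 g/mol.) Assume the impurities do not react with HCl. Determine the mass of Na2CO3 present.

n(HCl) added = 0.09931 × 1.015 = 0.1008 mol
n(NaOH) used in back-titration = 0.03249 × 0.3660 = 0.01189 mol
n(HCl) left over = 0.01189 mol (1:1 ratio)
n(HCl) consumed by analyte = 0.1008 − 0.01189 = 0.08891 mol
From the 1:2 ratio, n(Na2CO3) = 1/2 × 0.08891 = 0.04445 mol
mass of Na2CO3 = 0.04445 × 105.99 = 4.712 g

4.712 g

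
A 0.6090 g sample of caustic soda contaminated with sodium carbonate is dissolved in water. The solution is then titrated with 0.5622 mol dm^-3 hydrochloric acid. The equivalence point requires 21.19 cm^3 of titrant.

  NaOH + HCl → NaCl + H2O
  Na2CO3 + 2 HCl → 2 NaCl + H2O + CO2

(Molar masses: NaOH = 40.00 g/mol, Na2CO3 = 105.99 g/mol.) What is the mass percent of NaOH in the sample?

11.29 %

n(HCl) = 0.02119 × 0.5622 = 0.01191 mol
Let x = n(NaOH), y = n(Na2CO3).
Titrant: 1x + 2y = 0.01191;  mass: 40.00x + 105.99y = 0.6090
Solving, x = 1.718 × 10^-3 mol, y = 5.097 × 10^-3 mol
mass of NaOH = 1.718 × 10^-3 × 40.00 = 0.06874 g
% NaOH = 0.06874 / 0.6090 × 100 = 11.29 %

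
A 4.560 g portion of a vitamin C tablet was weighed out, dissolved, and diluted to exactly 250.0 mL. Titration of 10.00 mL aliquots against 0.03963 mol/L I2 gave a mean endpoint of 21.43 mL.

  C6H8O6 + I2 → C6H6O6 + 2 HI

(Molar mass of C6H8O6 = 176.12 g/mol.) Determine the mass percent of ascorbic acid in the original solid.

82.00 %

n(I2) per titration = 0.02143 × 0.03963 = 8.493 × 10^-4 mol
n(C6H8O6) in each aliquot = 8.493 × 10^-4 mol (1:1 ratio)
n(C6H8O6) in the whole flask = 8.493 × 10^-4 × 250.0/10.00 = 0.02123 mol
mass of C6H8O6 = 0.02123 × 176.12 = 3.739 g
% C6H8O6 = 3.739 / 4.560 × 100 = 82.00 %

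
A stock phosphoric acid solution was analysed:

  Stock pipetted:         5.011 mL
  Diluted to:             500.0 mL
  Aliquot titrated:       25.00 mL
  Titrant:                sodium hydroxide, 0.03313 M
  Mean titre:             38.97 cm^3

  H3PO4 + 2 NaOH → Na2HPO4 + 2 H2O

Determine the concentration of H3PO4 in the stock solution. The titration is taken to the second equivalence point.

n(NaOH) = 0.03897 × 0.03313 = 1.291 × 10^-3 mol
From the 1:2 ratio, n(H3PO4) in the aliquot = 1/2 × 1.291 × 10^-3 = 6.455 × 10^-4 mol
[H3PO4]_dilute = 6.455 × 10^-4 / 0.02500 = 0.02582 mol/L
Dilution factor = 500.0 / 5.011 = 99.78
[H3PO4]_stock = 0.02582 × 99.78 = 2.576 mol/L

2.576 M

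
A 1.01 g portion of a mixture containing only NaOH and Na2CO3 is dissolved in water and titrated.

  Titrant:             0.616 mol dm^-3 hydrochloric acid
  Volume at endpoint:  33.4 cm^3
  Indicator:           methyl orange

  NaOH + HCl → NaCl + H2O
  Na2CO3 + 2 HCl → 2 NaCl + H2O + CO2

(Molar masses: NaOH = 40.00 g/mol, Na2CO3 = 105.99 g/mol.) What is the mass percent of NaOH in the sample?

n(HCl) = 0.0334 × 0.616 = 0.0206 mol
Let x = n(NaOH), y = n(Na2CO3).
Titrant: 1x + 2y = 0.0206;  mass: 40.00x + 105.99y = 1.01
Solving, x = 6.18 × 10^-3 mol, y = 7.20 × 10^-3 mol
mass of NaOH = 6.18 × 10^-3 × 40.00 = 0.247 g
% NaOH = 0.247 / 1.01 × 100 = 24.5 %

24.5 %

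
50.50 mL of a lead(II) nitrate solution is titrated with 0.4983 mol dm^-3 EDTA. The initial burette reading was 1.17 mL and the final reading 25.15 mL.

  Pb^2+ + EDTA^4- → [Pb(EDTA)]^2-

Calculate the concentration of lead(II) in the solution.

n(EDTA) = 0.02398 L × 0.4983 mol/L = 0.01195 mol
n(Pb2+) = 0.01195 mol (1:1 mole ratio)
[Pb2+] = 0.01195 mol / 0.05050 L = 0.2366 mol/L

0.2366 mol/L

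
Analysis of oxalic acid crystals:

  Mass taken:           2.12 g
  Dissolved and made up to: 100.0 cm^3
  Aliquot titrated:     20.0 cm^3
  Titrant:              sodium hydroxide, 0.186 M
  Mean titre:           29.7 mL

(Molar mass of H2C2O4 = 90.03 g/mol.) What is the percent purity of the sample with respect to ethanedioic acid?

58.6 %

H2C2O4 + 2 NaOH → Na2C2O4 + 2 H2O
n(NaOH) per titration = 0.0297 × 0.186 = 5.52 × 10^-3 mol
From the 1:2 ratio, n(H2C2O4) in each aliquot = 1/2 × 5.52 × 10^-3 = 2.76 × 10^-3 mol
n(H2C2O4) in the whole flask = 2.76 × 10^-3 × 100.0/20.0 = 0.0138 mol
mass of H2C2O4 = 0.0138 × 90.03 = 1.24 g
% H2C2O4 = 1.24 / 2.12 × 100 = 58.6 %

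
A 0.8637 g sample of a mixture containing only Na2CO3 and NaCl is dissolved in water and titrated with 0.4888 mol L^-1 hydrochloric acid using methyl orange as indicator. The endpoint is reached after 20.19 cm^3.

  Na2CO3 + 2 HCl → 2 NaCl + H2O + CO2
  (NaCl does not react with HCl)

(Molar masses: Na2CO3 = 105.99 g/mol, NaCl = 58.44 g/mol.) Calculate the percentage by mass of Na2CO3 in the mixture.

60.55 %

n(HCl) = 0.02019 × 0.4888 = 9.869 × 10^-3 mol
Let x = n(Na2CO3), y = n(NaCl).
Titrant: 2x = 9.869 × 10^-3;  mass: 105.99x + 58.44y = 0.8637
Solving, x = 4.934 × 10^-3 mol, y = 5.830 × 10^-3 mol
mass of Na2CO3 = 4.934 × 10^-3 × 105.99 = 0.5230 g
% Na2CO3 = 0.5230 / 0.8637 × 100 = 60.55 %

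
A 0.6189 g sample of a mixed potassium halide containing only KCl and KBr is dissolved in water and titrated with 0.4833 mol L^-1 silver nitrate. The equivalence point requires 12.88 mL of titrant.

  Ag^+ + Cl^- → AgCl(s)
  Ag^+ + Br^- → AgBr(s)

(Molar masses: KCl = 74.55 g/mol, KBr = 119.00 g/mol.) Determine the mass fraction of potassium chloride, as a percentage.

n(AgNO3) = 0.01288 × 0.4833 = 6.225 × 10^-3 mol
Let x = n(KCl), y = n(KBr).
Titrant: 1x + 1y = 6.225 × 10^-3;  mass: 74.55x + 119.00y = 0.6189
Solving, x = 2.742 × 10^-3 mol, y = 3.483 × 10^-3 mol
mass of KCl = 2.742 × 10^-3 × 74.55 = 0.2044 g
% KCl = 0.2044 / 0.6189 × 100 = 33.02 %

33.02 %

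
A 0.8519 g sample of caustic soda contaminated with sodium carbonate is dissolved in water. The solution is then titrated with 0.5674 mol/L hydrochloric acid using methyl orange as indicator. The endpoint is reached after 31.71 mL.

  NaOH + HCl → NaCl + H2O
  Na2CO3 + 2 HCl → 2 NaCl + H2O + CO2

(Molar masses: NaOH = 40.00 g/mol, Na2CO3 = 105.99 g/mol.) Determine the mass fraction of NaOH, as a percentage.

36.71 %

n(HCl) = 0.03171 × 0.5674 = 0.01799 mol
Let x = n(NaOH), y = n(Na2CO3).
Titrant: 1x + 2y = 0.01799;  mass: 40.00x + 105.99y = 0.8519
Solving, x = 7.818 × 10^-3 mol, y = 5.087 × 10^-3 mol
mass of NaOH = 7.818 × 10^-3 × 40.00 = 0.3127 g
% NaOH = 0.3127 / 0.8519 × 100 = 36.71 %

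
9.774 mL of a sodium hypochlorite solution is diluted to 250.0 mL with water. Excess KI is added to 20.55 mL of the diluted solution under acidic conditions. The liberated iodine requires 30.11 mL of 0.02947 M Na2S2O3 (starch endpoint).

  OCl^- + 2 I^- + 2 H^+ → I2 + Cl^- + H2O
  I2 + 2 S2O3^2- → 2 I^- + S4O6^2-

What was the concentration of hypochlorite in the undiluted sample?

0.5522 M

n(S2O3^2-) = 0.03011 × 0.02947 = 8.873 × 10^-4 mol
n(I2) = n(S2O3^2-)/2 = 4.437 × 10^-4 mol
n(OCl^-) in the aliquot = 4.437 × 10^-4 mol (1:1 ratio)
[OCl^-]_dilute = 4.437 × 10^-4 / 0.02055 = 0.02159 mol/L
[OCl^-]_original = 0.02159 × 250.0/9.774 = 0.5522 mol/L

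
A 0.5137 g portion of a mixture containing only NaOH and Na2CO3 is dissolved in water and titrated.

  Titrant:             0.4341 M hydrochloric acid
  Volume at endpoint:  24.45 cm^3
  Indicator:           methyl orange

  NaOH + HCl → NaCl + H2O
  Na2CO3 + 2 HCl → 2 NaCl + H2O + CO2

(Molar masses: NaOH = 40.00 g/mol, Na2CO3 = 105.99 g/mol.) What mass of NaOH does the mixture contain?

n(HCl) = 0.02445 × 0.4341 = 0.01061 mol
Let x = n(NaOH), y = n(Na2CO3).
Titrant: 1x + 2y = 0.01061;  mass: 40.00x + 105.99y = 0.5137
Solving, x = 3.753 × 10^-3 mol, y = 3.430 × 10^-3 mol
mass of NaOH = 3.753 × 10^-3 × 40.00 = 0.1501 g

0.1501 g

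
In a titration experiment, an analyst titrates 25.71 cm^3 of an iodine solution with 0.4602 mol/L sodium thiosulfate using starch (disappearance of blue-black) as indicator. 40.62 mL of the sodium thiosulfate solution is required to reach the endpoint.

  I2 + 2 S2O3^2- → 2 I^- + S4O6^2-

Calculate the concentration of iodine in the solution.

n(Na2S2O3) = 0.04062 L × 0.4602 mol/L = 0.01869 mol
From the 1:2 mole ratio, n(I2) = 1/2 × 0.01869 = 9.347 × 10^-3 mol
[I2] = 9.347 × 10^-3 mol / 0.02571 L = 0.3635 mol/L

0.3635 mol/L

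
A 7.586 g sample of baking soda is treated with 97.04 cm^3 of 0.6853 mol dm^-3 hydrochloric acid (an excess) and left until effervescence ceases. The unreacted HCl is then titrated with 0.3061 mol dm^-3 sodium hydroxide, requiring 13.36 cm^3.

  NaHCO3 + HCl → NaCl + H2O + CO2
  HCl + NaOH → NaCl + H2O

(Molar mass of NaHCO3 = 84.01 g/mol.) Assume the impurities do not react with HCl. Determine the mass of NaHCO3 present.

5.243 g

n(HCl) added = 0.09704 × 0.6853 = 0.06650 mol
n(NaOH) used in back-titration = 0.01336 × 0.3061 = 4.089 × 10^-3 mol
n(HCl) left over = 4.089 × 10^-3 mol (1:1 ratio)
n(HCl) consumed by analyte = 0.06650 − 4.089 × 10^-3 = 0.06241 mol
n(NaHCO3) = 0.06241 mol (1:1 ratio)
mass of NaHCO3 = 0.06241 × 84.01 = 5.243 g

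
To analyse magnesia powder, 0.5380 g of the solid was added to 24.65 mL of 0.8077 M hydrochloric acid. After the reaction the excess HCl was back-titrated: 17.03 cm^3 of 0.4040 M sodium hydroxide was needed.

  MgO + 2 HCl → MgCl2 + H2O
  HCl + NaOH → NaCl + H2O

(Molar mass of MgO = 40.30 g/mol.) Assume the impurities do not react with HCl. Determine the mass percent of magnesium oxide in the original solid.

48.80 %

n(HCl) added = 0.02465 × 0.8077 = 0.01991 mol
n(NaOH) used in back-titration = 0.01703 × 0.4040 = 6.880 × 10^-3 mol
n(HCl) left over = 6.880 × 10^-3 mol (1:1 ratio)
n(HCl) consumed by analyte = 0.01991 − 6.880 × 10^-3 = 0.01303 mol
From the 1:2 ratio, n(MgO) = 1/2 × 0.01303 = 6.515 × 10^-3 mol
mass of MgO = 6.515 × 10^-3 × 40.30 = 0.2625 g
% MgO = 0.2625 / 0.5380 × 100 = 48.80 %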